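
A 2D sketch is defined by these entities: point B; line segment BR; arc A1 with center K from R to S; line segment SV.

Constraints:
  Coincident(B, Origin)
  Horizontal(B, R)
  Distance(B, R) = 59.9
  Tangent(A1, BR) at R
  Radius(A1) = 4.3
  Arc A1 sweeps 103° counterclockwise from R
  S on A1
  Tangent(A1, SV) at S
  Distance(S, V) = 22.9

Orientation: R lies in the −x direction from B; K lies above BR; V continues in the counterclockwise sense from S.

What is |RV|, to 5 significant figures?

27.597

B is at the origin; B and R share the same y with |BR| = 59.9 and R on the −x side, so R = (-59.900, 0.0000). Since A1 is tangent to BR there, KR ⟂ BR, so K = R + (0, 4.3) = (-59.900, 4.3000). On A1, R sits at bearing -90° from K; a 103° counterclockwise sweep puts S at bearing 13°, so S = K + 4.3·(cos 13°, sin 13°) = (-55.710, 5.2673). A1 meets SV tangentially, so KS is at right angles to SV, so SV runs along (−sin 13°, cos 13°); with |SV| = 22.9, V = (-60.862, 27.580). Then |RV| = |V − R| = 27.597.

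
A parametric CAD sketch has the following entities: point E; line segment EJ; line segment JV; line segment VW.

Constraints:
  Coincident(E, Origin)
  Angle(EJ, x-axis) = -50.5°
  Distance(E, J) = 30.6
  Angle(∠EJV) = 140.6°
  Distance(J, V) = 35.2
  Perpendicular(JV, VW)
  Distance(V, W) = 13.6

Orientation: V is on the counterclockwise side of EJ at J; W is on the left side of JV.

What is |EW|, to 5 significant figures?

59.133

E is at the origin; EJ runs at -50.5° with length 30.6, so J = 30.6·(cos -50.5°, sin -50.5°) = (19.464, -23.612). ∠EJV = 140.6°, so JV runs at -50.5° + (180° − 140.6°) = -11.100° from the x-axis; with |JV| = 35.2, V = J + 35.2·(cos -11.100°, sin -11.100°) = (54.005, -30.388). The perpendicularity gives VW at right angles to JV; with |VW| = 13.6 on the left of JV, W = V + 13.6·(0.19252, 0.98129) = (56.624, -17.043). Then |EW| = |W − E| = 59.133.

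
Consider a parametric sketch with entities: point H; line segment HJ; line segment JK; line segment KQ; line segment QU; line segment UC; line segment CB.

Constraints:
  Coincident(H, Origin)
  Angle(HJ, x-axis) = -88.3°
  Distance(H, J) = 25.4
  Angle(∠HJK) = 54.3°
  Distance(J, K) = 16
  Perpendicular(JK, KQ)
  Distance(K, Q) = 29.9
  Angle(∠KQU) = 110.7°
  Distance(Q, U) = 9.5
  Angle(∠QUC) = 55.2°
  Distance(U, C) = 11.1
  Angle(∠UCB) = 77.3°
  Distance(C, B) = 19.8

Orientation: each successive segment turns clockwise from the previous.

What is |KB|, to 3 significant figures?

33.5

H is at the origin; HJ runs at -88.3° with length 25.4, so J = (0.754, -25.4). ∠HJK = 54.3° gives JK at 146° from the x-axis; with |JK| = 16.0, K = (-12.5, -16.4). JK ⟂ KQ, so KQ runs at 56.0°; with |KQ| = 29.9, Q = (4.21, 8.35). ∠KQU = 110.7° gives QU at -13.3° from the x-axis; with |QU| = 9.5, U = (13.5, 6.16). ∠QUC = 55.2° gives UC at -138° from the x-axis; with |UC| = 11.1, C = (5.19, -1.25). ∠UCB = 77.3° gives CB at 119° from the x-axis; with |CB| = 19.8, B = (-4.47, 16.0). Then |KB| = |B − K| = 33.5.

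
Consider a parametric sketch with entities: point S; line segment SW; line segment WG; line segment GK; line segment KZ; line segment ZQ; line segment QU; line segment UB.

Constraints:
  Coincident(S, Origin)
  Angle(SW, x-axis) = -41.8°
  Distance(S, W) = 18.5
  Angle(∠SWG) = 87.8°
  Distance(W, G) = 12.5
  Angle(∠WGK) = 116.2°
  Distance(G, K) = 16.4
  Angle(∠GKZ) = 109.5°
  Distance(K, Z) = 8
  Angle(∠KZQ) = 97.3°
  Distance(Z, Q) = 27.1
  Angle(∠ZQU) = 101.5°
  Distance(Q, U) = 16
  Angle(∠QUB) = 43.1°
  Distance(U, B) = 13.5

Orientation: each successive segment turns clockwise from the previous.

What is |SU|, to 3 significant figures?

28.8

∠KZQ = 97.3° gives ZQ at 9.00° from the x-axis; with |ZQ| = 27.1, Q = (16.0, -4.07). ∠ZQU = 101.5° gives QU at -69.5° from the x-axis; with |QU| = 16.0, U = (21.6, -19.1). Then |SU| = |U − S| = 28.8.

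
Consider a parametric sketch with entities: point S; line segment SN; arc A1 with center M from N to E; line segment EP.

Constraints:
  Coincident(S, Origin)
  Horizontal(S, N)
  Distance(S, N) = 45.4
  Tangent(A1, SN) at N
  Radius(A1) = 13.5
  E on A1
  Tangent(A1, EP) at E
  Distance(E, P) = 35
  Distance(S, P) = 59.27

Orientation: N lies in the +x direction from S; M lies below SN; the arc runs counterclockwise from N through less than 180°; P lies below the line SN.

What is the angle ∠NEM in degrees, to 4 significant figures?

43.84°

Checks: |ME| = 13.50 ✓; ∠(ME, EP) = 90.00° ✓; |EP| = 35.00 ✓; |SP| = 59.27 ✓.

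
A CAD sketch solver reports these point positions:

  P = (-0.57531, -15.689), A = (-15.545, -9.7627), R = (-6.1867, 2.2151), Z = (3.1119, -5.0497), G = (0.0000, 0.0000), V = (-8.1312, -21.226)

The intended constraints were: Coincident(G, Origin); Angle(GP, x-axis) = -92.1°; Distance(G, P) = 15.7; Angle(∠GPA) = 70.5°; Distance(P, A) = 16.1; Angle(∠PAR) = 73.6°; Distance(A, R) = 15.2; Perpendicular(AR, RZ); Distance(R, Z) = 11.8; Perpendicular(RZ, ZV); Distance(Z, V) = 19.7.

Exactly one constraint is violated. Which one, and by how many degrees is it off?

Perpendicular(RZ, ZV) — off by 3.20°.

G = (0.00, 0.00) ✓; GP at -92.10° ✓; |GP| = 15.70 ✓; ∠GPA = 70.50° ✓; |PA| = 16.10 ✓; ∠PAR = 73.60° ✓; |AR| = 15.20 ✓; ∠(AR, RZ) = 90.00° ✓; |RZ| = 11.80 ✓; ∠(RZ, ZV) = 86.80° ✗; |ZV| = 19.70 ✓.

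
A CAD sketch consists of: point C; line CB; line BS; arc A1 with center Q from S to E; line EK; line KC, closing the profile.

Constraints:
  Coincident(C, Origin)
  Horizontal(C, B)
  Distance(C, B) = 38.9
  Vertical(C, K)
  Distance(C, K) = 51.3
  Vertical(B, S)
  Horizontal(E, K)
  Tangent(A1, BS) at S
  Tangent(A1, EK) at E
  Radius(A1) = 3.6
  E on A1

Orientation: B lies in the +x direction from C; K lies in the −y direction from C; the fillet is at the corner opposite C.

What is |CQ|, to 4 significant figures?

59.34

C is at the origin; C and B share the same y with |CB| = 38.9 and B on the +x side, so B = (38.90, 0.000). C and K share the same x with |CK| = 51.3 and K on the −y side, so K = (0.000, -51.30). The virtual corner opposite C is at (38.90, -51.30). Since A1 is tangent to BS there, QS ⟂ BS and A1 meets EK tangentially, so QE is at right angles to EK, with radius 3.6, so the center Q sits 3.6 in from both sides at Q = (35.30, -47.70). Then |CQ| = |Q − C| = 59.34.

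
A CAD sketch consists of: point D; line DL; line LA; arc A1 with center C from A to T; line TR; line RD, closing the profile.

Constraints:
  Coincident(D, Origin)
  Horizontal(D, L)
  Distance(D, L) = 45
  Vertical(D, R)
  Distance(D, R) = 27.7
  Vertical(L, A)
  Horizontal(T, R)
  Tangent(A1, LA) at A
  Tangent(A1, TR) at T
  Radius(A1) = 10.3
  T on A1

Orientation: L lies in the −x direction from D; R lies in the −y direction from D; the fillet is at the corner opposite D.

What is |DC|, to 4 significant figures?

38.82

D is at the origin; DL is horizontal with |DL| = 45.0 and L on the −x side, so L = (-45.00, 0.000). D and R share the same x with |DR| = 27.7 and R on the −y side, so R = (0.000, -27.70). The virtual corner opposite D is at (-45.00, -27.70). Since A1 is tangent to LA there, CA ⟂ LA and since A1 is tangent to TR there, CT ⟂ TR, with radius 10.3, so the center C sits 10.3 in from both sides at C = (-34.70, -17.40). Then |DC| = |C − D| = 38.82.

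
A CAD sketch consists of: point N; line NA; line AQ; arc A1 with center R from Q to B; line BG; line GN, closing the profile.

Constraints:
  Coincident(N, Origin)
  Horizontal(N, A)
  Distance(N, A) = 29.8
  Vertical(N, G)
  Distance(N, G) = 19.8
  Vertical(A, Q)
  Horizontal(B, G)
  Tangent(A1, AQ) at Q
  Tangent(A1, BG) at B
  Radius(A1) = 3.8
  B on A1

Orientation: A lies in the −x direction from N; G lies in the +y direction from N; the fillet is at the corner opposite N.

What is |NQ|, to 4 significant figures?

33.82

The virtual corner opposite N is at (-29.80, 19.80). Since A1 is tangent to AQ there, RQ ⟂ AQ and the tangent condition forces RB to be normal to BG, with radius 3.8, so the center R sits 3.8 in from both sides at R = (-26.00, 16.00). That places the tangent points at Q = (-29.80, 16.00) on AQ and B = (-26.00, 19.80) on BG. Then |NQ| = |Q − N| = 33.82.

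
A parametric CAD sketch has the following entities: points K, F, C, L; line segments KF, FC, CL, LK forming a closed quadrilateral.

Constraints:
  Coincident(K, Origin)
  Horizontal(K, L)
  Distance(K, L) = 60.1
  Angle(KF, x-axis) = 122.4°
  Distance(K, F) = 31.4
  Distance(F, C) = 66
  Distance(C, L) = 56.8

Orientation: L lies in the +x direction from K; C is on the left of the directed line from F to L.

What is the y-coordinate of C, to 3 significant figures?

54.2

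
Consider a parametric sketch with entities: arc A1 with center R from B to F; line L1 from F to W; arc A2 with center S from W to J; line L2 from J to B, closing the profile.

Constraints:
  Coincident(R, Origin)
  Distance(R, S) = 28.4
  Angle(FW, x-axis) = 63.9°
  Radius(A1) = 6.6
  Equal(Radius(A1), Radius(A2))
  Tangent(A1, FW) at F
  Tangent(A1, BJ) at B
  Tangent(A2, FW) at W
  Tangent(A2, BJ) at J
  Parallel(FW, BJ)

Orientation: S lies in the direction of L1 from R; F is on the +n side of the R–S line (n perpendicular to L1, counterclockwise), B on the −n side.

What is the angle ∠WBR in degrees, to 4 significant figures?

65.07°

The slot axis is L1's direction at 63.9°, so u = (cos 63.9°, sin 63.9°) = (0.4399, 0.8980) and n = (−sin 63.9°, cos 63.9°) = (-0.8980, 0.4399). R is at the origin and S lies 28.4 along u from R, so S = 28.4·u = (12.49, 25.50). Tangency of A1 to both parallel lines with radius 6.6 puts F and B at R ± 6.6·n: F = (-5.927, 2.904), B = (5.927, -2.904). Equal radii place W and J the same way about S: W = S + 6.6·n = (6.567, 28.41), J = S − 6.6·n = (18.42, 22.60). Then cos ∠WBR = BW·BR / (|BW||BR|), giving 65.07°.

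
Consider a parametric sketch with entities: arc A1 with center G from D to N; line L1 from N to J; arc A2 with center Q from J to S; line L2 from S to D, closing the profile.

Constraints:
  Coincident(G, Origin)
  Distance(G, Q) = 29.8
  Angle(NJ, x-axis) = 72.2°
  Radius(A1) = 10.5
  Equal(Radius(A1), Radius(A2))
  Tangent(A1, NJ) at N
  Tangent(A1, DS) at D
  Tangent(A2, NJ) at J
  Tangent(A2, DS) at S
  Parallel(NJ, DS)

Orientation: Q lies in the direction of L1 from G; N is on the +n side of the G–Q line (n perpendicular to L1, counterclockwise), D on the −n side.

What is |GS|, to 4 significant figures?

31.60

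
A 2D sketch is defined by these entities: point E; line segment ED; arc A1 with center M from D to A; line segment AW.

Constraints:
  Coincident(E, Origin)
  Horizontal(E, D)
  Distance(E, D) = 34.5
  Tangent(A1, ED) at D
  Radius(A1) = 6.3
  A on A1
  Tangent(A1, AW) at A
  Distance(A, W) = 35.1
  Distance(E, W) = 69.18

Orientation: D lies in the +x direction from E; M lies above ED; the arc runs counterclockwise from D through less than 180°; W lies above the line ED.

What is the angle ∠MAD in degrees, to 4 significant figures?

67.72°

Checks: ∠(MD, DE) = 90.00° ✓; |MD| = 6.300 ✓; |MA| = 6.300 ✓; ∠(MA, AW) = 90.00° ✓; |AW| = 35.10 ✓; |EW| = 69.18 ✓.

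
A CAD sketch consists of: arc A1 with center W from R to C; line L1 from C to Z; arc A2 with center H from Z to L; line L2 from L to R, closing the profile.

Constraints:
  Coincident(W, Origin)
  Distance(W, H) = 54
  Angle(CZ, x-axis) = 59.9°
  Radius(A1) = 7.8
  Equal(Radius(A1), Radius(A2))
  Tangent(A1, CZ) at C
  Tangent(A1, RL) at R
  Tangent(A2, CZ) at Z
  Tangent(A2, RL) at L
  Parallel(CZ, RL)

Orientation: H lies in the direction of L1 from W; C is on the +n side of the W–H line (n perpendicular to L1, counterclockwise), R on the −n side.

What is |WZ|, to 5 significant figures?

54.560

The slot axis is L1's direction at 59.9°, so u = (cos 59.9°, sin 59.9°) = (0.50151, 0.86515) and n = (−sin 59.9°, cos 59.9°) = (-0.86515, 0.50151). W is at the origin and H lies 54.0 along u from W, so H = 54.0·u = (27.082, 46.718). Tangency of A1 to both parallel lines with radius 7.8 puts C and R at W ± 7.8·n: C = (-6.7482, 3.9118), R = (6.7482, -3.9118). Equal radii place Z and L the same way about H: Z = H + 7.8·n = (20.333, 50.630), L = H − 7.8·n = (33.830, 42.806). Then |WZ| = |Z − W| = 54.560.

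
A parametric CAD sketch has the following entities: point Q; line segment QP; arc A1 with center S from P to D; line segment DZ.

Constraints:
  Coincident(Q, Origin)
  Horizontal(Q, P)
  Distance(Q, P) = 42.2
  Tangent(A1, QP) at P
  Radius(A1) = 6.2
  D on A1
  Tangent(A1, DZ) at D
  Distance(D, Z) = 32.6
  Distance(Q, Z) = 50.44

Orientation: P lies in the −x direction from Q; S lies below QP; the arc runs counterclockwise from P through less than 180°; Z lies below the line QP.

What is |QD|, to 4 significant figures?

48.58

Q is at the origin; QP is horizontal with |QP| = 42.2 and P on the −x side, so P = (-42.20, 0.000). A1 meets QP tangentially, so SP is at right angles to QP, so S = P + (0, -6.2) = (-42.20, -6.200). Since SD ⟂ DZ (tangency), |SZ| = √(6.2² + 32.6²) = 33.18 regardless of where D sits on A1. So Z lies on both circle(Q, 50.44) and circle(S, 33.18); the below-QP intersection is Z = (-33.05, -38.10). D is the foot of the tangent from Z: D = (-47.74, -8.992).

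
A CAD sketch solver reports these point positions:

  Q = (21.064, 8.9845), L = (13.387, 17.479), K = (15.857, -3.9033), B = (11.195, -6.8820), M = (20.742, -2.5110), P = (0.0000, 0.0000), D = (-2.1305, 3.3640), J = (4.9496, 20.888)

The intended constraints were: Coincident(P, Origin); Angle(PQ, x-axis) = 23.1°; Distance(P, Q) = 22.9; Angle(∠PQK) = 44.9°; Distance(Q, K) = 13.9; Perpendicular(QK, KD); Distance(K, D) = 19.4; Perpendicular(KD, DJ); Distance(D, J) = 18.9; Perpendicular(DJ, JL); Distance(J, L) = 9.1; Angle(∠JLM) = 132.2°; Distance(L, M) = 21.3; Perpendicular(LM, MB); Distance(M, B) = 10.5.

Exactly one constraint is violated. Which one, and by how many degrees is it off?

Perpendicular(LM, MB) — off by 4.40°.

P = (0.00, 0.00) ✓; PQ at 23.10° ✓; |PQ| = 22.90 ✓; ∠PQK = 44.90° ✓; |QK| = 13.90 ✓; ∠(QK, KD) = 90.00° ✓; |KD| = 19.40 ✓; ∠(KD, DJ) = 90.00° ✓; |DJ| = 18.90 ✓; ∠(DJ, JL) = 90.00° ✓; |JL| = 9.100 ✓; ∠JLM = 132.2° ✓; |LM| = 21.30 ✓; ∠(LM, MB) = 85.60° ✗; |MB| = 10.50 ✓.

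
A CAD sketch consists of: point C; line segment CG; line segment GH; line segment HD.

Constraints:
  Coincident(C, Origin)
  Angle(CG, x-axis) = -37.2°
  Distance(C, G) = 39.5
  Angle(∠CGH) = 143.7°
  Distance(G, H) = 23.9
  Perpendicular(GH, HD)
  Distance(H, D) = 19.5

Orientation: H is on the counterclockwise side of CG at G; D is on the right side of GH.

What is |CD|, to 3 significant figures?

70.3

∠CGH = 143.7°, so GH runs at -37.2° + (180° − 143.7°) = -0.900° from the x-axis; with |GH| = 23.9, H = G + 23.9·(cos -0.900°, sin -0.900°) = (55.4, -24.3). GH ⟂ HD; with |HD| = 19.5 on the right of GH, D = H + 19.5·(-0.0157, -1.00) = (55.1, -43.8). Then |CD| = |D − C| = 70.3.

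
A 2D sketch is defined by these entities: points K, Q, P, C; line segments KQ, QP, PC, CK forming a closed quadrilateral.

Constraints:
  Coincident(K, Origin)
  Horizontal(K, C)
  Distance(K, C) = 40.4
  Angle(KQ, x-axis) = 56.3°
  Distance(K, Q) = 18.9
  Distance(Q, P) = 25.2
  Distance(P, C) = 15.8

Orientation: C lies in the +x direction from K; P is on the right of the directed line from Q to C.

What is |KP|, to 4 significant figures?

25.73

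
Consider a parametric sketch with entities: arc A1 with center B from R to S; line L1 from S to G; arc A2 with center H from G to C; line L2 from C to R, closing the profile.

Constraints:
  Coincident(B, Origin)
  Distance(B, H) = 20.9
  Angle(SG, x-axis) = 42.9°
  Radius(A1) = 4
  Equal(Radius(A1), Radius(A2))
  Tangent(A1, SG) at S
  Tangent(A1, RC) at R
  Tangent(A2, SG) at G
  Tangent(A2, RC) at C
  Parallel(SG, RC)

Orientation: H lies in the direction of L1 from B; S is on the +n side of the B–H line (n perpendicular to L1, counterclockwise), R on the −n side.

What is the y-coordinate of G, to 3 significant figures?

17.2

Tangency of A1 to both parallel lines with radius 4.0 puts S and R at B ± 4.0·n: S = (-2.72, 2.93), R = (2.72, -2.93). Equal radii place G and C the same way about H: G = H + 4.0·n = (12.6, 17.2), C = H − 4.0·n = (18.0, 11.3). So G.y = 17.2.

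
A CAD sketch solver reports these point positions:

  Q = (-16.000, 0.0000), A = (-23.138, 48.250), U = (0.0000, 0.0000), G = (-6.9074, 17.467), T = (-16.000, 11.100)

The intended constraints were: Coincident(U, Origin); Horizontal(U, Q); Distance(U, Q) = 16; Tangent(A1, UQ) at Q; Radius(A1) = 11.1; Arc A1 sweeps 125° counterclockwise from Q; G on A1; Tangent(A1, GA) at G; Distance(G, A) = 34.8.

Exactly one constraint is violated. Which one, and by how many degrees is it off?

Tangent(A1, GA) at G — off by 7.20°.

U = (0.00, 0.00) ✓; U.y = 0.00, Q.y = 0.00 ✓; |UQ| = 16.00 ✓; ∠(TQ, QU) = 90.00° ✓; |TQ| = 11.10 ✓; bearing(T→G) − bearing(T→Q) = 125.0° ✓; |TG| = 11.10 ✓; ∠(TG, GA) = 97.20° ✗; |GA| = 34.80 ✓.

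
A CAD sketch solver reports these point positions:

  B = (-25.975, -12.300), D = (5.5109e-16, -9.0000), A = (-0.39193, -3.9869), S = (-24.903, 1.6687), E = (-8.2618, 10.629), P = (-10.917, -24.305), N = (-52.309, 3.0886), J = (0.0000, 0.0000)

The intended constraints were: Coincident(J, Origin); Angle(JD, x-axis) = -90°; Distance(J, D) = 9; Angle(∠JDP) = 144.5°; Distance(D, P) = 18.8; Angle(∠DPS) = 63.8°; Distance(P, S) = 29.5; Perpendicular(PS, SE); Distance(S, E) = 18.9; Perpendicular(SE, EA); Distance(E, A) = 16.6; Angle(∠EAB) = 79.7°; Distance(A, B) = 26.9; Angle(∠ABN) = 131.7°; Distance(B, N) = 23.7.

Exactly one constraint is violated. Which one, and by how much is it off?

Distance(B, N) = 23.7 — off by 6.80.

J = (0.00, 0.00) ✓; JD at -90.00° ✓; |JD| = 9.000 ✓; ∠JDP = 144.5° ✓; |DP| = 18.80 ✓; ∠DPS = 63.80° ✓; |PS| = 29.50 ✓; ∠(PS, SE) = 90.00° ✓; |SE| = 18.90 ✓; ∠(SE, EA) = 90.00° ✓; |EA| = 16.60 ✓; ∠EAB = 79.70° ✓; |AB| = 26.90 ✓; ∠ABN = 131.7° ✓; |BN| = 30.50 ✗.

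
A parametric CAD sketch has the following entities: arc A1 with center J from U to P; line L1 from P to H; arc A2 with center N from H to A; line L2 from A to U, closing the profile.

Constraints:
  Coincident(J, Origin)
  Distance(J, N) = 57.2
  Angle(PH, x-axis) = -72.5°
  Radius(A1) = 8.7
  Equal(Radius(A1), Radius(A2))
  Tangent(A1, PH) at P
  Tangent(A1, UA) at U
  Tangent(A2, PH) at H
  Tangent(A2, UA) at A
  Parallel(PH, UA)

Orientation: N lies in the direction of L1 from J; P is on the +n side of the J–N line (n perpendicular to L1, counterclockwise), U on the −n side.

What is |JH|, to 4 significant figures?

57.86

Tangency of A1 to both parallel lines with radius 8.7 puts P and U at J ± 8.7·n: P = (8.297, 2.616), U = (-8.297, -2.616). Equal radii place H and A the same way about N: H = N + 8.7·n = (25.50, -51.94), A = N − 8.7·n = (8.903, -57.17). Then |JH| = |H − J| = 57.86.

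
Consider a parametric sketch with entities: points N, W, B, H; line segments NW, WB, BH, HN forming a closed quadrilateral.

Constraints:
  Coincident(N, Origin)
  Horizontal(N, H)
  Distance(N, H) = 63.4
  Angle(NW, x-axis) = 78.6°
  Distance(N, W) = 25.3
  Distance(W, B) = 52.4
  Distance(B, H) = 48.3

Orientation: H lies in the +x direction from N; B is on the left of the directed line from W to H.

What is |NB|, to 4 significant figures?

70.45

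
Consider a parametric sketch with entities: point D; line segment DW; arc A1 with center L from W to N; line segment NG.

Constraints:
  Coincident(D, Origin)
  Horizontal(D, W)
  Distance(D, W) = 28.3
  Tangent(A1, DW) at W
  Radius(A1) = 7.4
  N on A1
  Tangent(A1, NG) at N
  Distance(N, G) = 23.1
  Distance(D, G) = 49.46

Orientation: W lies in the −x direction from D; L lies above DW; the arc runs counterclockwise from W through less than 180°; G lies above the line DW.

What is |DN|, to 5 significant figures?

26.680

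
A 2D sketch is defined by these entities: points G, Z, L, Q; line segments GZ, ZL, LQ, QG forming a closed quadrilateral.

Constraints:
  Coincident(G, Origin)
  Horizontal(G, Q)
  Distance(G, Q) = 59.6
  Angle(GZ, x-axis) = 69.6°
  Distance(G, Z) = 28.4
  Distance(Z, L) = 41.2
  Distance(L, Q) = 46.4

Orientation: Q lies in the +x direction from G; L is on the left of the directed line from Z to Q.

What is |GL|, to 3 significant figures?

64.8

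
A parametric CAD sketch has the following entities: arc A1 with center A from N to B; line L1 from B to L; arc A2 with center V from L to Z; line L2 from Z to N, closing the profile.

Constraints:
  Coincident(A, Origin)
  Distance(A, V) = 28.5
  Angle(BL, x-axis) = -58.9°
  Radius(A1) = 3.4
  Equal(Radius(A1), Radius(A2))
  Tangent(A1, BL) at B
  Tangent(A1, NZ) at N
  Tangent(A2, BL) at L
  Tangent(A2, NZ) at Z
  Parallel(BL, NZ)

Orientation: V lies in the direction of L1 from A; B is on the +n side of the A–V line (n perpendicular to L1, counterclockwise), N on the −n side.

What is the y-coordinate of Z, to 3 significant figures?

-26.2

The slot axis is L1's direction at -58.9°, so u = (cos -58.9°, sin -58.9°) = (0.517, -0.856) and n = (−sin -58.9°, cos -58.9°) = (0.856, 0.517). A is at the origin and V lies 28.5 along u from A, so V = 28.5·u = (14.7, -24.4). Tangency of A1 to both parallel lines with radius 3.4 puts B and N at A ± 3.4·n: B = (2.91, 1.76), N = (-2.91, -1.76). Equal radii place L and Z the same way about V: L = V + 3.4·n = (17.6, -22.6), Z = V − 3.4·n = (11.8, -26.2). So Z.y = -26.2.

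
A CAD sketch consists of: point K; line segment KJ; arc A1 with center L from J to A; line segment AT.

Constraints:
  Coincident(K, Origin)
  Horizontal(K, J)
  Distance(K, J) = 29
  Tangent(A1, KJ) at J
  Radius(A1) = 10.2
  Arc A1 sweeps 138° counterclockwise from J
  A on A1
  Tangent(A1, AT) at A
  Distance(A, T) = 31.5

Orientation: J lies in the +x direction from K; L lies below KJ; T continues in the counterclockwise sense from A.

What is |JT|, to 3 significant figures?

42.2

On A1, J sits at bearing 90° from L; a 138° counterclockwise sweep puts A at bearing 228°, so A = L + 10.2·(cos 228°, sin 228°) = (22.2, -17.8). Tangency of A1 to AT means the radius LA is perpendicular to AT, so AT runs along (−sin 228°, cos 228°); with |AT| = 31.5, T = (45.6, -38.9). Then |JT| = |T − J| = 42.2.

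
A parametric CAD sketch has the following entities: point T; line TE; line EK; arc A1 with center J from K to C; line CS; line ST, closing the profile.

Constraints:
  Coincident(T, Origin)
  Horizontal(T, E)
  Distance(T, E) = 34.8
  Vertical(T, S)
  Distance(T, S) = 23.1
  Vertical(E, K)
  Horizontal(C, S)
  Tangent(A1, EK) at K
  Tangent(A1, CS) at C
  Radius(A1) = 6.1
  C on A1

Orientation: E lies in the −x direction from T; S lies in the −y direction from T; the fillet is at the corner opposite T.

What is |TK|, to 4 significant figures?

38.73

T is at the origin; T and E share the same y with |TE| = 34.8 and E on the −x side, so E = (-34.80, 0.000). T and S share the same x with |TS| = 23.1 and S on the −y side, so S = (0.000, -23.10). The virtual corner opposite T is at (-34.80, -23.10). Since A1 is tangent to EK there, JK ⟂ EK and tangency of A1 to CS means the radius JC is perpendicular to CS, with radius 6.1, so the center J sits 6.1 in from both sides at J = (-28.70, -17.00). That places the tangent points at K = (-34.80, -17.00) on EK and C = (-28.70, -23.10) on CS. Then |TK| = |K − T| = 38.73.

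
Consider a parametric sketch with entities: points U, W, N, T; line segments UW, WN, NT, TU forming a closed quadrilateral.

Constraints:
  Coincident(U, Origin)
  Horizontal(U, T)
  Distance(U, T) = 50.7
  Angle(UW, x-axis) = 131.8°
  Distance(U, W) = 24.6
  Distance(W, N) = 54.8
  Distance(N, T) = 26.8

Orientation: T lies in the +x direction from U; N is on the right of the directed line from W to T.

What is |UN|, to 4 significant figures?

31.17

U is at the origin; UT is horizontal with |UT| = 50.7 and T in +x, so T = (50.7, 0). UW runs at 131.8° with |UW| = 24.6, so W = (-16.40, 18.34). N is determined by |WN| = 54.8 and |NT| = 26.8 together: it lies at the intersection of circle(W, 54.8) and circle(T, 26.8). With |WT| = 69.56, the foot of the radical line on WT is 51.20 from W and the perpendicular offset is √(54.8² − 51.20²) = 19.53. Taking the right-of-WT solution: N = (27.85, -14.00).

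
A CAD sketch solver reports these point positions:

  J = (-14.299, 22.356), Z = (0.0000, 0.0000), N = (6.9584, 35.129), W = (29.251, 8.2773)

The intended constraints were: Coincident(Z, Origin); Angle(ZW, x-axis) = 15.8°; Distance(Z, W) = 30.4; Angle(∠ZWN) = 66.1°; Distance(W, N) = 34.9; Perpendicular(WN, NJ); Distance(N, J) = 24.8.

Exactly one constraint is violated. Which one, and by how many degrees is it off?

Perpendicular(WN, NJ) — off by 8.70°.

Z = (0.00, 0.00) ✓; ZW at 15.80° ✓; |ZW| = 30.40 ✓; ∠ZWN = 66.10° ✓; |WN| = 34.90 ✓; ∠(WN, NJ) = 81.30° ✗; |NJ| = 24.80 ✓.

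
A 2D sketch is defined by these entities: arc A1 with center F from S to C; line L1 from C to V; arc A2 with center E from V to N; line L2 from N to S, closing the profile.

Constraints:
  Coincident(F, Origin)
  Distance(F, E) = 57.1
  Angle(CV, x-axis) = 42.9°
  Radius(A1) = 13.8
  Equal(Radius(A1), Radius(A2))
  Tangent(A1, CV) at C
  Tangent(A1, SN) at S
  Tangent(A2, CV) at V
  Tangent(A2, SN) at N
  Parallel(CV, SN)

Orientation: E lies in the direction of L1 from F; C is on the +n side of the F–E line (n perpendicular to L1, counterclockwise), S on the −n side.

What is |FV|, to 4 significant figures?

58.74

The slot axis is L1's direction at 42.9°, so u = (cos 42.9°, sin 42.9°) = (0.7325, 0.6807) and n = (−sin 42.9°, cos 42.9°) = (-0.6807, 0.7325). F is at the origin and E lies 57.1 along u from F, so E = 57.1·u = (41.83, 38.87). Tangency of A1 to both parallel lines with radius 13.8 puts C and S at F ± 13.8·n: C = (-9.394, 10.11), S = (9.394, -10.11). Equal radii place V and N the same way about E: V = E + 13.8·n = (32.43, 48.98), N = E − 13.8·n = (51.22, 28.76). Then |FV| = |V − F| = 58.74.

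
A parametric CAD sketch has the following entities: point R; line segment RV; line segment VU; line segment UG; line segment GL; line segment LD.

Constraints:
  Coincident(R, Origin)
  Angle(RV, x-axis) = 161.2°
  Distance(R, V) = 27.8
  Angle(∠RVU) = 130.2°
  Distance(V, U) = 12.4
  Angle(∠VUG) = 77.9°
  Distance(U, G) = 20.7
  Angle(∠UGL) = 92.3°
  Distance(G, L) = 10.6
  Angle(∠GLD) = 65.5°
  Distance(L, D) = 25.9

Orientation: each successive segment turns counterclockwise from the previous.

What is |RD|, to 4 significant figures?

38.66

R is at the origin; RV runs at 161.2° with length 27.8, so V = (-26.32, 8.959). ∠RVU = 130.2° gives VU at -149.0° from the x-axis; with |VU| = 12.4, U = (-36.95, 2.573). ∠VUG = 77.9° gives UG at -46.90° from the x-axis; with |UG| = 20.7, G = (-22.80, -12.54). ∠UGL = 92.3° gives GL at 40.80° from the x-axis; with |GL| = 10.6, L = (-14.78, -5.616). ∠GLD = 65.5° gives LD at 155.3° from the x-axis; with |LD| = 25.9, D = (-38.31, 5.207). Then |RD| = |D − R| = 38.66.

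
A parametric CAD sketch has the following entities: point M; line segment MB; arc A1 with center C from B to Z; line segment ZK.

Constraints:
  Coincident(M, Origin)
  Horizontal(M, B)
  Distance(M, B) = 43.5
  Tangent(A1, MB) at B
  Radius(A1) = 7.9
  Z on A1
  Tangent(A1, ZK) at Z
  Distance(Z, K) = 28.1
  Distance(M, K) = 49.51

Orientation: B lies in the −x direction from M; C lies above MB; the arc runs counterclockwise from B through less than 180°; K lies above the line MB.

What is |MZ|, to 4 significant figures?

36.40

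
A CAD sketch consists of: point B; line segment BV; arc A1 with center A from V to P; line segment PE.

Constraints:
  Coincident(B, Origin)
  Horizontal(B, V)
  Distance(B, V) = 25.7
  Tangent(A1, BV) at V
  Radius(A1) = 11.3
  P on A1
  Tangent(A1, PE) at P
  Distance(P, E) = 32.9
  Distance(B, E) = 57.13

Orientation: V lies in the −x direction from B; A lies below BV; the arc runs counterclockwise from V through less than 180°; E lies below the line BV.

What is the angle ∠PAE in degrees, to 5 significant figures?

71.044°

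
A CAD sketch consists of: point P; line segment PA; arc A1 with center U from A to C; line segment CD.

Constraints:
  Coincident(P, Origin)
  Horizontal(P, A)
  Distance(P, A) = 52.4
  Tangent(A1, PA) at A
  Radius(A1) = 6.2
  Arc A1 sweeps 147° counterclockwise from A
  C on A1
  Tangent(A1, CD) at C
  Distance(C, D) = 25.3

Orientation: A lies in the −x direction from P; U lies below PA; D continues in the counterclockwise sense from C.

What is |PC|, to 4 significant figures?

56.93

P is at the origin; PA is horizontal with |PA| = 52.4 and A on the −x side, so A = (-52.40, 0.000). Tangency of A1 to PA means the radius UA is perpendicular to PA, so U = A + (0, -6.2) = (-52.40, -6.200). On A1, A sits at bearing 90° from U; a 147° counterclockwise sweep puts C at bearing 237°, so C = U + 6.2·(cos 237°, sin 237°) = (-55.78, -11.40). Then |PC| = |C − P| = 56.93.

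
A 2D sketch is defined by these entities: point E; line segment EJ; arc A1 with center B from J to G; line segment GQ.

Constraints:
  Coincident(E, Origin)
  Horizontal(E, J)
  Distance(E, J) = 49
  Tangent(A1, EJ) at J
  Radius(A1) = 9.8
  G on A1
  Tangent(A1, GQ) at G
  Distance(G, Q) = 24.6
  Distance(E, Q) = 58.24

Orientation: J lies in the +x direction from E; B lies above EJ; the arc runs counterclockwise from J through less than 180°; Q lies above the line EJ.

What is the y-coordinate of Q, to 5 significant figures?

36.076

Checks: |BG| = 9.800 ✓; ∠(BG, GQ) = 90.00° ✓; |GQ| = 24.60 ✓; |EQ| = 58.24 ✓.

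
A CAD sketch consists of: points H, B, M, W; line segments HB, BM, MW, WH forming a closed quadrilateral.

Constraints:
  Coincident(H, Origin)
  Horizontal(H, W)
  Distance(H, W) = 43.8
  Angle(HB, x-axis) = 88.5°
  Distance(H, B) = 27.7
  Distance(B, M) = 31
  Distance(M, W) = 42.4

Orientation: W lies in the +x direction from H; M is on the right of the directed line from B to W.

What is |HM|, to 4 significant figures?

3.636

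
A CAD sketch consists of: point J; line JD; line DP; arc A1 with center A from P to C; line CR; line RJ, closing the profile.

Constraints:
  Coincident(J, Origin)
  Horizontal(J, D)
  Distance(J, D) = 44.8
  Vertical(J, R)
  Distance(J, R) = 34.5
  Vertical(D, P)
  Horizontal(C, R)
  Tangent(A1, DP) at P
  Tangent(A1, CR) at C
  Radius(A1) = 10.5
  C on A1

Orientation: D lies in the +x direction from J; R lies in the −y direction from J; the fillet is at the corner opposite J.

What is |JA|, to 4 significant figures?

41.86

J is at the origin; J and D share the same y with |JD| = 44.8 and D on the +x side, so D = (44.80, 0.000). JR is vertical with |JR| = 34.5 and R on the −y side, so R = (0.000, -34.50). The virtual corner opposite J is at (44.80, -34.50). Since A1 is tangent to DP there, AP ⟂ DP and tangency of A1 to CR means the radius AC is perpendicular to CR, with radius 10.5, so the center A sits 10.5 in from both sides at A = (34.30, -24.00). Then |JA| = |A − J| = 41.86.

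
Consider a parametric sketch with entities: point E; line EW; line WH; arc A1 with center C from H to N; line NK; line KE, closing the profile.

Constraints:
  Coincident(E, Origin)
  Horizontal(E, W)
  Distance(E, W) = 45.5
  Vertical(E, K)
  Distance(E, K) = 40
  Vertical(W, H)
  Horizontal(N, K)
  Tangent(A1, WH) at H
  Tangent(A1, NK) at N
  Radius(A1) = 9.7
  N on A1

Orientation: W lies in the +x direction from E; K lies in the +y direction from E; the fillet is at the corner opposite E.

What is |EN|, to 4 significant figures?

53.68

E is at the origin; EW is horizontal with |EW| = 45.5 and W on the +x side, so W = (45.50, 0.000). E and K share the same x with |EK| = 40.0 and K on the +y side, so K = (0.000, 40.00). The virtual corner opposite E is at (45.50, 40.00). Tangency of A1 to WH means the radius CH is perpendicular to WH and the tangent condition forces CN to be normal to NK, with radius 9.7, so the center C sits 9.7 in from both sides at C = (35.80, 30.30). That places the tangent points at H = (45.50, 30.30) on WH and N = (35.80, 40.00) on NK. Then |EN| = |N − E| = 53.68.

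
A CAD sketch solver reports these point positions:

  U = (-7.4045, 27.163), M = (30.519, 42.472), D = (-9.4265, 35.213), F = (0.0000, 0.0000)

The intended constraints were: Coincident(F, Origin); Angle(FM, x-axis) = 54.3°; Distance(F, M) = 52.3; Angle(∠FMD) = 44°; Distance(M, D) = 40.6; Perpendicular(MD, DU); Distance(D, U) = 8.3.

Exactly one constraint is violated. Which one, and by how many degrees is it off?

Perpendicular(MD, DU) — off by 3.80°.

F = (0.00, 0.00) ✓; FM at 54.30° ✓; |FM| = 52.30 ✓; ∠FMD = 44.00° ✓; |MD| = 40.60 ✓; ∠(MD, DU) = 93.80° ✗; |DU| = 8.300 ✓.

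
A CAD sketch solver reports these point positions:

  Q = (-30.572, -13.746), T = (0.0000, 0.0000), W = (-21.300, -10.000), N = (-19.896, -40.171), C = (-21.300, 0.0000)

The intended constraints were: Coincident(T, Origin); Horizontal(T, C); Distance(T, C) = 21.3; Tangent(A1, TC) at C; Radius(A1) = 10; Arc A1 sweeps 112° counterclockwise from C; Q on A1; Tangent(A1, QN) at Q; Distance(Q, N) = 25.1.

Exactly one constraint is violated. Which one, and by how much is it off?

Distance(Q, N) = 25.1 — off by 3.40.

T = (0.00, 0.00) ✓; T.y = 0.00, C.y = 0.00 ✓; |TC| = 21.30 ✓; ∠(WC, CT) = 90.00° ✓; |WC| = 10.00 ✓; bearing(W→Q) − bearing(W→C) = 112.0° ✓; |WQ| = 10.00 ✓; ∠(WQ, QN) = 90.00° ✓; |QN| = 28.50 ✗.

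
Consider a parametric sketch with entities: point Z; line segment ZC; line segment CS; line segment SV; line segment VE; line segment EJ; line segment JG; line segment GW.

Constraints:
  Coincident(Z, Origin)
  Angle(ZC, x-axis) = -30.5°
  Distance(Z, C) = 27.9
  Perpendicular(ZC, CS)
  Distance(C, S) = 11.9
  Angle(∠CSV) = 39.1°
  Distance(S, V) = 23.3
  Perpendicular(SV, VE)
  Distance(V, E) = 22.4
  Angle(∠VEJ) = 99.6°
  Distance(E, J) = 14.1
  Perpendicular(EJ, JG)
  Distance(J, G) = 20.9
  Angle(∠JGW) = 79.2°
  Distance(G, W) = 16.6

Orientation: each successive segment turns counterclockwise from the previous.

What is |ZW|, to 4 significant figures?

19.13

EJ is perpendicular to JG, so JG runs at 100.8°; with |JG| = 20.9, G = (25.98, -9.852). ∠JGW = 79.2° gives GW at -158.4° from the x-axis; with |GW| = 16.6, W = (10.55, -15.96). Then |ZW| = |W − Z| = 19.13.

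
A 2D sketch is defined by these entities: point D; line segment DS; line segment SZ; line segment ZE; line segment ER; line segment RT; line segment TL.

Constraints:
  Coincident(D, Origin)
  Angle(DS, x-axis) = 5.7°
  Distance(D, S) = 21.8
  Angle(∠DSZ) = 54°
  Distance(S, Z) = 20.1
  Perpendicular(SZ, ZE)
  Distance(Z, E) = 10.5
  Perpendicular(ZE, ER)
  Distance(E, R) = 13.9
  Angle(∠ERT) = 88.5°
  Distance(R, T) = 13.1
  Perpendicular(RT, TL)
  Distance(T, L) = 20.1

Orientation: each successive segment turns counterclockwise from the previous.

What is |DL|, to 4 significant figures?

24.07

D is at the origin; DS runs at 5.7° with length 21.8, so S = (21.69, 2.165). ∠DSZ = 54.0° gives SZ at 131.7° from the x-axis; with |SZ| = 20.1, Z = (8.321, 17.17). SZ ⟂ ZE, so ZE runs at -138.3°; with |ZE| = 10.5, E = (0.4814, 10.19). The perpendicularity gives ER at right angles to ZE, so ER runs at -48.30°; with |ER| = 13.9, R = (9.728, -0.1906). ∠ERT = 88.5° gives RT at 43.20° from the x-axis; with |RT| = 13.1, T = (19.28, 8.777). RT ⟂ TL, so TL runs at 133.2°; with |TL| = 20.1, L = (5.518, 23.43). Then |DL| = |L − D| = 24.07.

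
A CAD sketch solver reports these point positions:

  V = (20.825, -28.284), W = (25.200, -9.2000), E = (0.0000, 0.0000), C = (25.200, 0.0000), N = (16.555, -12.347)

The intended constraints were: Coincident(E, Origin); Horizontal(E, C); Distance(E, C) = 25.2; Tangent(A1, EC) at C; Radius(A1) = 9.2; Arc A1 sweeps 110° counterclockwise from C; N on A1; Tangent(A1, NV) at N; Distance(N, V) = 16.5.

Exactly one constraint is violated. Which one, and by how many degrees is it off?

Tangent(A1, NV) at N — off by 5.00°.

E = (0.00, 0.00) ✓; E.y = 0.00, C.y = 0.00 ✓; |EC| = 25.20 ✓; ∠(WC, CE) = 90.00° ✓; |WC| = 9.200 ✓; bearing(W→N) − bearing(W→C) = 110.0° ✓; |WN| = 9.200 ✓; ∠(WN, NV) = 95.00° ✗; |NV| = 16.50 ✓.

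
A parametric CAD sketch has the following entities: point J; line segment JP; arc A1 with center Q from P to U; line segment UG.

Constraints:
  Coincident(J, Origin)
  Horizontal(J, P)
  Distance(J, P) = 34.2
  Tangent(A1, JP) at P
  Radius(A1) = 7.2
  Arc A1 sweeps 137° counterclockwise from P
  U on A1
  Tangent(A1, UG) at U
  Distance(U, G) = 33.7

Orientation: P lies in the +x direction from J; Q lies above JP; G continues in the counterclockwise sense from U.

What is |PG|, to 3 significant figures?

40.6

J is at the origin; J and P share the same y with |JP| = 34.2 and P on the +x side, so P = (34.2, 0.00). Tangency of A1 to JP means the radius QP is perpendicular to JP, so Q = P + (0, 7.2) = (34.2, 7.20). On A1, P sits at bearing -90° from Q; a 137° counterclockwise sweep puts U at bearing 47°, so U = Q + 7.2·(cos 47°, sin 47°) = (39.1, 12.5). A1 meets UG tangentially, so QU is at right angles to UG, so UG runs along (−sin 47°, cos 47°); with |UG| = 33.7, G = (14.5, 35.4). Then |PG| = |G − P| = 40.6.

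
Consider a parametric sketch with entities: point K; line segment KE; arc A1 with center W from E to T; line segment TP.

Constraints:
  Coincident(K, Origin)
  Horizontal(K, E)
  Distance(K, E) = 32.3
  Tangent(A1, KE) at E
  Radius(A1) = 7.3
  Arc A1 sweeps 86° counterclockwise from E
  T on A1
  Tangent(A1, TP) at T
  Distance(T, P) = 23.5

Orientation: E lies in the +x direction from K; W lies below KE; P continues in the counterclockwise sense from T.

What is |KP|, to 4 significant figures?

38.22

On A1, E sits at bearing 90° from W; an 86° counterclockwise sweep puts T at bearing 176°, so T = W + 7.3·(cos 176°, sin 176°) = (25.02, -6.791). Tangency of A1 to TP means the radius WT is perpendicular to TP, so TP runs along (−sin 176°, cos 176°); with |TP| = 23.5, P = (23.38, -30.23). Then |KP| = |P − K| = 38.22.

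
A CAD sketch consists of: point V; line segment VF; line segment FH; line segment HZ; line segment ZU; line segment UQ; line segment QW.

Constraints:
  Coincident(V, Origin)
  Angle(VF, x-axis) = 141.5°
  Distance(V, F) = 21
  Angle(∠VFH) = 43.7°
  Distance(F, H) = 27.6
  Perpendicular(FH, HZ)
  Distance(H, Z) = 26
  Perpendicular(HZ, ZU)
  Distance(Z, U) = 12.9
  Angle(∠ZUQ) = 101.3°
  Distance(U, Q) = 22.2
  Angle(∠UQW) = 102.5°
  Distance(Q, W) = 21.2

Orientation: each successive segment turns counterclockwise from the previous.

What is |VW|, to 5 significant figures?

23.808

V is at the origin; VF runs at 141.5° with length 21.0, so F = (-16.435, 13.073). ∠VFH = 43.7° gives FH at -82.200° from the x-axis; with |FH| = 27.6, H = (-12.689, -14.272). The perpendicularity gives HZ at right angles to FH, so HZ runs at 7.8000°; with |HZ| = 26.0, Z = (13.070, -10.743). HZ is perpendicular to ZU, so ZU runs at 97.800°; with |ZU| = 12.9, U = (11.320, 2.0374). ∠ZUQ = 101.3° gives UQ at 176.50° from the x-axis; with |UQ| = 22.2, Q = (-10.839, 3.3927). ∠UQW = 102.5° gives QW at -106.00° from the x-axis; with |QW| = 21.2, W = (-16.682, -16.986). Then |VW| = |W − V| = 23.808.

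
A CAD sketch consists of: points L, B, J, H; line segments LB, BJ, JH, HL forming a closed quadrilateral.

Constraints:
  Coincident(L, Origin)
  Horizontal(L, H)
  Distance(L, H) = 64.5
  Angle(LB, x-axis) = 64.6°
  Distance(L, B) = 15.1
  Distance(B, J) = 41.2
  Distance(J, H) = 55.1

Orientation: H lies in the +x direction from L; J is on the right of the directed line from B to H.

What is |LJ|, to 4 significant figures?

30.95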